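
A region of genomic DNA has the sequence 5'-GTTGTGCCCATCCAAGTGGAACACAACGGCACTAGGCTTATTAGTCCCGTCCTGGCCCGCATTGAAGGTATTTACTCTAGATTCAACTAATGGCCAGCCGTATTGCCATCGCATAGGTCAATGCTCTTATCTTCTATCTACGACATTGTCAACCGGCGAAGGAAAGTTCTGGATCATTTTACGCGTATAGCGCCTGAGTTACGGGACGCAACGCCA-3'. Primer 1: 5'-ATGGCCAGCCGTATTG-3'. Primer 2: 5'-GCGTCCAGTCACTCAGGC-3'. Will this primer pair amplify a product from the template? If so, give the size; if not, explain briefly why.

No product — primer 2 has no binding site in the template.

Primer 2 (GCGTCCAGTCACTCAGGC) does not match the top strand, and its reverse complement GCCTGAGTGACTGGACGC does not match either.
With no annealing site for primer 2, no amplification occurs.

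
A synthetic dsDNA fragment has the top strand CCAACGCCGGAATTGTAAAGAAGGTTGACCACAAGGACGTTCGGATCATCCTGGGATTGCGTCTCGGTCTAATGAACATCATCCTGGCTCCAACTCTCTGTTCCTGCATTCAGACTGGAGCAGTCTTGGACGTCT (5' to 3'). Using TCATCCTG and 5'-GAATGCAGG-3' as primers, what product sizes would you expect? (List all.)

The forward primer TCATCCTG matches the top strand at positions 46–53, 79–86.
The reverse primer's reverse complement is CCTGCATTC, matching at positions 103–111.
Each forward site pairs with the reverse site to give a product ending at position 111: sizes 66, 33 bp.

66 bp, 33 bp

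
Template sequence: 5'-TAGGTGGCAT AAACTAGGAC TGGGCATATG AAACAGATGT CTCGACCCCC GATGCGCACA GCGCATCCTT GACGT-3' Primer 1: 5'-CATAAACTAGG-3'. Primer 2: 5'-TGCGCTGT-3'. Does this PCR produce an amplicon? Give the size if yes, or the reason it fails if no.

Yes — a 58 bp product.

Primer 1 (CATAAACTAGG) matches the top strand at positions 8–18; it acts as a forward primer.
Primer 2's reverse complement is ACAGCGCA, matching the top strand at positions 58–65; it acts as a reverse primer.
The 3' ends face each other across positions 8–65, giving a 58 bp product.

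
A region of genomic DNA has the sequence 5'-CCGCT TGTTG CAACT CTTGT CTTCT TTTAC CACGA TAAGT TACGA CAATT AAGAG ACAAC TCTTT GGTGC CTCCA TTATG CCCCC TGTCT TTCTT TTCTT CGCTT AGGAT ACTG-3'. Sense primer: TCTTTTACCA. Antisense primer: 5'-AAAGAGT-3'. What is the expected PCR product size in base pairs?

The forward primer matches the template at positions 23–32.
Taking the reverse complement of AAAGAGT gives ACTCTTT, found at positions 59–65 on the template; the primer anneals here to the top strand with its 3' end pointing upstream.
The product runs from position 23 to position 65, so its length is 65 − 23 + 1 = 43 bp.

43 bp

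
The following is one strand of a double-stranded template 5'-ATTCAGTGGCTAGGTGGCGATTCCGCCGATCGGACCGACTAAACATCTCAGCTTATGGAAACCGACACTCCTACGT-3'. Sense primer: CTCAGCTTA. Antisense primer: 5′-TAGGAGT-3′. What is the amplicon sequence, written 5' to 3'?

5'-CTCAGCTTATGGAAACCGACACTCCTA-3'

Forward primer CTCAGCTTA is found on the top strand at positions 47–55.
The reverse primer's reverse complement is ACTCCTA, which matches the template at positions 67–73.
The product is the template from position 47 through 73 (27 bp).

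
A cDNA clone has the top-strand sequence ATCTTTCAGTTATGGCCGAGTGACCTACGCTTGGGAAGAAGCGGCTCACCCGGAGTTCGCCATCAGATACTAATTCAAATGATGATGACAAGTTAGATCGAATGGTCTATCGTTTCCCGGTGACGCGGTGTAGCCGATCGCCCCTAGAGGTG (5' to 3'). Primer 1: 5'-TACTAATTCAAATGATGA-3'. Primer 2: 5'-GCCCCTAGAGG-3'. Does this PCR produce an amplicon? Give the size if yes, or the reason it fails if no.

No product — both primers anneal to the same strand and extend in the same direction.

Primer 1 (TACTAATTCAAATGATGA) matches the top strand at positions 68–85 (3' end points downstream).
Primer 2 (GCCCCTAGAGG) also matches the top strand directly, at positions 140–150 — its reverse complement CCTCTAGGGGC is not present.
Both primers anneal to the bottom strand with 3' ends pointing the same way, so neither can prime synthesis back toward the other.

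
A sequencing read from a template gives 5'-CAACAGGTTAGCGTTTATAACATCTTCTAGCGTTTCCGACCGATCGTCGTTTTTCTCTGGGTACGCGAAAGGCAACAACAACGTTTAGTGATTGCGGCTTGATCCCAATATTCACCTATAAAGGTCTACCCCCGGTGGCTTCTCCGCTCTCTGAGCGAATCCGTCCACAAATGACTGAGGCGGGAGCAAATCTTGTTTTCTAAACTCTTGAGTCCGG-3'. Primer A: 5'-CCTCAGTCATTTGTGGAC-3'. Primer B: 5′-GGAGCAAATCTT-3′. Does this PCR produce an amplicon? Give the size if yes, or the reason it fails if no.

No product — the primers' 3' ends point away from each other.

Primer A (CCTCAGTCATTTGTGGAC) has reverse complement GTCCACAAATGACTGAGG, which matches the top strand at positions 163–180; primer A anneals to the top strand there with its 3' end pointing upstream toward position 163.
Primer B (GGAGCAAATCTT) matches the top strand directly at positions 183–194; it anneals to the bottom strand with its 3' end pointing downstream toward position 194.
The 3' ends diverge (primer A extends toward position 1, primer B toward position 217), so the primers never converge on a shared product.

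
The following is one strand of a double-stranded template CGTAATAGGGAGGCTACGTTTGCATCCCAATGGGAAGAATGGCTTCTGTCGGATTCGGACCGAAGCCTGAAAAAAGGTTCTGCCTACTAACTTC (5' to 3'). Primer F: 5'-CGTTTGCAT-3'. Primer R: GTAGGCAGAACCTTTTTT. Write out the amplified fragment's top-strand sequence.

Scanning the template, CGTTTGCAT occurs at positions 17–25; this primer anneals to the bottom strand there with its 3' end pointing downstream.
The reverse primer's reverse complement is AAAAAAGGTTCTGCCTAC, which matches the template at positions 70–87.
The product is the template from position 17 through 87 (71 bp).

5'-CGTTTGCATCCCAATGGGAAGAATGGCTTCTGTCGGATTCGGACCGAAGCCTGAAAAAAGGTTCTGCCTAC-3'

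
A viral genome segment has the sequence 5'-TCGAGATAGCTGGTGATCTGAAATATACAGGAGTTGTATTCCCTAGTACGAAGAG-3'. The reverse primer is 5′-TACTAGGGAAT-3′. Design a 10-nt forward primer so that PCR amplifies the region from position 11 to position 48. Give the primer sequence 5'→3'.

5'-TGGTGATCTG-3'

The reverse primer's reverse complement ATTCCCTAGTA matches the template at positions 38–48; the product starts at position 11.
The forward primer is identical to the top strand over positions 11–20: TGGTGATCTG.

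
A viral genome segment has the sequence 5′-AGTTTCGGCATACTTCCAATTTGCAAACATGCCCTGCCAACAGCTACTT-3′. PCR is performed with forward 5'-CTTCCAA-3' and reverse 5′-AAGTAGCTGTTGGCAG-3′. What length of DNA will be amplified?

Forward primer CTTCCAA is found on the top strand at positions 13–19.
The reverse primer's reverse complement is CTGCCAACAGCTACTT, which matches the template at positions 34–49.
Amplicon spans positions 13–49: 37 bp.

37 bp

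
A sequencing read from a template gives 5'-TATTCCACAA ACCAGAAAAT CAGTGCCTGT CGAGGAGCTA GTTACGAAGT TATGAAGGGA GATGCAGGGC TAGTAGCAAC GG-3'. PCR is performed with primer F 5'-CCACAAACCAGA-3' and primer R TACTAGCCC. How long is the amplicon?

The forward primer matches the template at positions 5–16.
Taking the reverse complement of TACTAGCCC gives GGGCTAGTA, found at positions 67–75 on the template; the primer anneals here to the top strand with its 3' end pointing upstream.
Product length = (reverse-primer end) − (forward-primer start) + 1 = 75 − 5 + 1 = 71 bp.

71 bp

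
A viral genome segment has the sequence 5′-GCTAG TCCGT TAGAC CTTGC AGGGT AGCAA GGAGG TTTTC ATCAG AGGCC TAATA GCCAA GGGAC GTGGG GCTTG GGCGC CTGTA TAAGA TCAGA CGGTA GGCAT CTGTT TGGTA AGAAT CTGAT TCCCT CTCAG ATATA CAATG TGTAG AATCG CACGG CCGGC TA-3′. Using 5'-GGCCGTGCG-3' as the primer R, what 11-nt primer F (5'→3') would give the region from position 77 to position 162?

The reverse primer's reverse complement CGCACGGCC matches the template at positions 154–162; the product starts at position 77.
The forward primer is identical to the top strand over positions 77–87: GCGCCTGTATA.

5'-GCGCCTGTATA-3'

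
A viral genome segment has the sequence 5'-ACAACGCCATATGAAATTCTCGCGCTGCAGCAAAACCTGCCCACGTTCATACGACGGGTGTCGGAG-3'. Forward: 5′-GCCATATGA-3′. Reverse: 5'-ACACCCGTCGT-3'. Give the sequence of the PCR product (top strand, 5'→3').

Scanning the template, GCCATATGA occurs at positions 6–14; this primer anneals to the bottom strand there with its 3' end pointing downstream.
The reverse primer's reverse complement is ACGACGGGTGT, which matches the template at positions 51–61.
The product is the template from position 6 through 61 (56 bp).

5'-GCCATATGAAATTCTCGCGCTGCAGCAAAACCTGCCCACGTTCATACGACGGGTGT-3'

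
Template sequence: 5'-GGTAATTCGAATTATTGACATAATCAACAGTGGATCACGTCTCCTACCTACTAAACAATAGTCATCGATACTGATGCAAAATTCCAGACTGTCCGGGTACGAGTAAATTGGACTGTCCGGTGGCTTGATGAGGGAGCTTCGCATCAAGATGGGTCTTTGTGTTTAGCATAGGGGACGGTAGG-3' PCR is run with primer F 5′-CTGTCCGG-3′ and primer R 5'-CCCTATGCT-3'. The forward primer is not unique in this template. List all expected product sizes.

The forward primer CTGTCCGG matches the top strand at positions 89–96, 113–120.
The reverse primer's reverse complement is AGCATAGGG, matching at positions 165–173.
Each forward site pairs with the reverse site to give a product ending at position 173: sizes 85, 61 bp.

85 bp, 61 bp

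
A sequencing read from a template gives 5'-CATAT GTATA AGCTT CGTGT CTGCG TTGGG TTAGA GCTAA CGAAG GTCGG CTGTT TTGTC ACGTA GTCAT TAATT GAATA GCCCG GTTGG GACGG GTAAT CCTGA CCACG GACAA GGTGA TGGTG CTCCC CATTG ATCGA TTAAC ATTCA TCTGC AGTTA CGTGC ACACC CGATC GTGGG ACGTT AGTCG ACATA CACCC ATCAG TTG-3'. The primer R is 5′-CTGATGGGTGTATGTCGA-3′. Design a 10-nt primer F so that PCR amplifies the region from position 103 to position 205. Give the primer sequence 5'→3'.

5'-TGACCACGGA-3'

The reverse primer's reverse complement TCGACATACACCCATCAG matches the template at positions 188–205; the product starts at position 103.
The forward primer is identical to the top strand over positions 103–112: TGACCACGGA.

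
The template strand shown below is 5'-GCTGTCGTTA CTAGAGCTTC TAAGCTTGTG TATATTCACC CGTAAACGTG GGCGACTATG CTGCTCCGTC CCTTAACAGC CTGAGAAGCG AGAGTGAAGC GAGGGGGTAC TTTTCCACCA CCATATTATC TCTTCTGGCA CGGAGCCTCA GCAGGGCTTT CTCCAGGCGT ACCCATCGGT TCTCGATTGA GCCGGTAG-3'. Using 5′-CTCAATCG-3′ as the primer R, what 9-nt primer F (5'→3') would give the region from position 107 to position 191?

The reverse primer's reverse complement CGATTGAG matches the template at positions 184–191; the product starts at position 107.
The forward primer is identical to the top strand over positions 107–115: GTACTTTTC.

5'-GTACTTTTC-3'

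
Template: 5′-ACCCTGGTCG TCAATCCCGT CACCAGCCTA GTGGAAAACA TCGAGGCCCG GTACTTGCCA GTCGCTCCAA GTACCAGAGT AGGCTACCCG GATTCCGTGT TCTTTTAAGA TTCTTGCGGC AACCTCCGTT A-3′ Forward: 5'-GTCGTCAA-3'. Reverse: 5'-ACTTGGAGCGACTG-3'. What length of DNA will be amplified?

The forward primer matches the template at positions 7–14.
Taking the reverse complement of ACTTGGAGCGACTG gives CAGTCGCTCCAAGT, found at positions 59–72 on the template; the primer anneals here to the top strand with its 3' end pointing upstream.
Product length = (reverse-primer end) − (forward-primer start) + 1 = 72 − 7 + 1 = 66 bp.

66 bp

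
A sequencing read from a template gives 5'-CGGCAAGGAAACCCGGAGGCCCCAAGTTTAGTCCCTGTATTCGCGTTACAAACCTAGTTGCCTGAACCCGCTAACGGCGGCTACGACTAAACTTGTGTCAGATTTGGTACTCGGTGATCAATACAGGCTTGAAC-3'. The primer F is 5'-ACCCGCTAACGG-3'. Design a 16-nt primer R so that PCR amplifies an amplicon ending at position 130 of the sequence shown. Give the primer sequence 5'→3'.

The forward primer binds at positions 66–77; the product's 3' end on the top strand is position 130.
The reverse primer anneals to the top strand over positions 115–130, i.e. to TGATCAATACAGGCTT.
Its sequence written 5'→3' is the reverse complement: AAGCCTGTATTGATCA.

5'-AAGCCTGTATTGATCA-3'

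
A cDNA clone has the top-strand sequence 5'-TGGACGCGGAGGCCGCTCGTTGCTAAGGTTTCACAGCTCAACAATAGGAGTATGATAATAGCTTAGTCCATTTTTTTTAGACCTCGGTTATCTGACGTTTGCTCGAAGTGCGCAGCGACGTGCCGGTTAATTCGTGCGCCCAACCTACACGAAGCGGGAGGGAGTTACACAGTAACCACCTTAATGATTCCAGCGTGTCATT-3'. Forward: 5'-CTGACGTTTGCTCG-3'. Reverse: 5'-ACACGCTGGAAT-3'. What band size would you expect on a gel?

107 bp

Scanning the template, CTGACGTTTGCTCG occurs at positions 92–105; this primer anneals to the bottom strand there with its 3' end pointing downstream.
The reverse primer's reverse complement is ATTCCAGCGTGT, which matches the template at positions 187–198.
The product runs from position 92 to position 198, so its length is 198 − 92 + 1 = 107 bp.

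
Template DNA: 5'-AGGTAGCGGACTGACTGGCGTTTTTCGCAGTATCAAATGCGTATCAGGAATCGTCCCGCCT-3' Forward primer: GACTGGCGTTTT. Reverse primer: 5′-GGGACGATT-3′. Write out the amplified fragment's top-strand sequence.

The forward primer matches the template at positions 13–24.
Reverse complement of the reverse primer: AATCGTCCC. This occurs on the top strand at positions 49–57.
The product is the template from position 13 through 57 (45 bp).

5'-GACTGGCGTTTTTCGCAGTATCAAATGCGTATCAGGAATCGTCCC-3'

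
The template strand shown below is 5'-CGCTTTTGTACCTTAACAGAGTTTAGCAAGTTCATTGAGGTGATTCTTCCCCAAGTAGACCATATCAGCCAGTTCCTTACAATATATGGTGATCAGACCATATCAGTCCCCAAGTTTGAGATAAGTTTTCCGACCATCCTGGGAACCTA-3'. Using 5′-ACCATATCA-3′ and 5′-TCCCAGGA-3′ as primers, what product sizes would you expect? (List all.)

The forward primer ACCATATCA matches the top strand at positions 59–67, 97–105.
The reverse primer's reverse complement is TCCTGGGA, matching at positions 137–144.
Each forward site pairs with the reverse site to give a product ending at position 144: sizes 86, 48 bp.

86 bp, 48 bp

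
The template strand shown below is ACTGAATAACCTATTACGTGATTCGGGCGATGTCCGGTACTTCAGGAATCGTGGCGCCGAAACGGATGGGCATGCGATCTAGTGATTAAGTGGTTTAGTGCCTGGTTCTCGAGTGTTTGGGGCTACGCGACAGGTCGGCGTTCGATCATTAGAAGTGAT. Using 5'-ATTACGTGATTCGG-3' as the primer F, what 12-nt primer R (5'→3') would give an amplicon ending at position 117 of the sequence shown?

5'-AACACTCGAGAA-3'

The forward primer binds at positions 13–26; the product's 3' end on the top strand is position 117.
The reverse primer anneals to the top strand over positions 106–117, i.e. to TTCTCGAGTGTT.
Its sequence written 5'→3' is the reverse complement: AACACTCGAGAA.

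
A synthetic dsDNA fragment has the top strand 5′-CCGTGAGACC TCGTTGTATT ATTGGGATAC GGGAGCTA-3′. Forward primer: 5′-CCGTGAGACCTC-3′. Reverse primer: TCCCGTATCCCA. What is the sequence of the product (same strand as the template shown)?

5'-CCGTGAGACCTCGTTGTATTATTGGGATACGGGA-3'

Scanning the template, CCGTGAGACCTC occurs at positions 1–12; this primer anneals to the bottom strand there with its 3' end pointing downstream.
Reverse complement of the reverse primer: TGGGATACGGGA. This occurs on the top strand at positions 23–34.
The product is the template from position 1 through 34 (34 bp).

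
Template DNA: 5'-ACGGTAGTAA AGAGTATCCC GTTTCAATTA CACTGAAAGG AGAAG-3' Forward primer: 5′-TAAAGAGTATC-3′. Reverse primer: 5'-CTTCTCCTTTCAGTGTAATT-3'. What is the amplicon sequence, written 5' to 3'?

5'-TAAAGAGTATCCCGTTTCAATTACACTGAAAGGAGAAG-3'

Forward primer TAAAGAGTATC is found on the top strand at positions 8–18.
The reverse primer's reverse complement is AATTACACTGAAAGGAGAAG, which matches the template at positions 26–45.
The product is the template from position 8 through 45 (38 bp).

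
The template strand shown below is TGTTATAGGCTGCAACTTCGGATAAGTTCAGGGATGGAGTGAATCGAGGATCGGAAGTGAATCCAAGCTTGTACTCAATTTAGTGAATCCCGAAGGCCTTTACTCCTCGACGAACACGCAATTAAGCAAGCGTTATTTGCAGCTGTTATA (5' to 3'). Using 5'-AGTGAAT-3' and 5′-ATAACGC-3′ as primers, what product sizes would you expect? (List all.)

99 bp, 81 bp, 55 bp

The forward primer AGTGAAT matches the top strand at positions 38–44, 56–62, 82–88.
The reverse primer's reverse complement is GCGTTAT, matching at positions 130–136.
Each forward site pairs with the reverse site to give a product ending at position 136: sizes 99, 81, 55 bp.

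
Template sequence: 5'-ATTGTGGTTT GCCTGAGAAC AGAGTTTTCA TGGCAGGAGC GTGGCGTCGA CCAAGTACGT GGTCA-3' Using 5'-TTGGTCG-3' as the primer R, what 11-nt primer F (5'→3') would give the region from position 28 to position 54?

The reverse primer's reverse complement CGACCAA matches the template at positions 48–54; the product starts at position 28.
The forward primer is identical to the top strand over positions 28–38: TCATGGCAGGA.

5'-TCATGGCAGGA-3'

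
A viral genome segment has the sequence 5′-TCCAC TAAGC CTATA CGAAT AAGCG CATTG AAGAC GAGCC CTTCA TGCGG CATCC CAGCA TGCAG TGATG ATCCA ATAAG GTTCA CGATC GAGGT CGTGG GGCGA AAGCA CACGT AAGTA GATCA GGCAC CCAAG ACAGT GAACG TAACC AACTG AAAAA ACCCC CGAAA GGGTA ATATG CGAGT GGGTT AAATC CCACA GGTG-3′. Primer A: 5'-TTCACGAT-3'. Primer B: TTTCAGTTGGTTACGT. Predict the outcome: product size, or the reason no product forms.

Yes — a 77 bp product.

Primer A (TTCACGAT) matches the top strand at positions 82–89; it acts as a forward primer.
Primer B's reverse complement is ACGTAACCAACTGAAA, matching the top strand at positions 143–158; it acts as a reverse primer.
The 3' ends face each other across positions 82–158, giving a 77 bp product.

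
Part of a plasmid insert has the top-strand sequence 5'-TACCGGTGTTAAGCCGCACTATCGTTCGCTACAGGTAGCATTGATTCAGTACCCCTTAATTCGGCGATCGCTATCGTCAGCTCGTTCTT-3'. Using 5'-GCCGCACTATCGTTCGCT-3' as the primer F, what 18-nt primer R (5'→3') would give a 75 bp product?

The forward primer binds at positions 13–30, so a 75 bp product ends at position 13 + 75 − 1 = 87.
The reverse primer anneals to the top strand over positions 70–87, i.e. to GCTATCGTCAGCTCGTTC.
Its sequence written 5'→3' is the reverse complement: GAACGAGCTGACGATAGC.

5'-GAACGAGCTGACGATAGC-3'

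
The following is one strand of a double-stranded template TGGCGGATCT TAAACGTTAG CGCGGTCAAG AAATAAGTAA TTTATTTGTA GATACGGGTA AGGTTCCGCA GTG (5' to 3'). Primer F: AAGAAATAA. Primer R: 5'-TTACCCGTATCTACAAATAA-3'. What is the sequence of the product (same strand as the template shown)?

The forward primer matches the template at positions 28–36.
Taking the reverse complement of TTACCCGTATCTACAAATAA gives TTATTTGTAGATACGGGTAA, found at positions 42–61 on the template; the primer anneals here to the top strand with its 3' end pointing upstream.
The product is the template from position 28 through 61 (34 bp).

5'-AAGAAATAAGTAATTTATTTGTAGATACGGGTAA-3'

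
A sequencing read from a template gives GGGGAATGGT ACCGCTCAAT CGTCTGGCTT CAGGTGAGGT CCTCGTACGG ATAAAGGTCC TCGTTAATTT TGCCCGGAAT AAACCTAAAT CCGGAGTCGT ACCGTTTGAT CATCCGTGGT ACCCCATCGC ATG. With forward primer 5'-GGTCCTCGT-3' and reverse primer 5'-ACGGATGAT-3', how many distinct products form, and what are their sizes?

Two products: 80 bp, 62 bp

The forward primer GGTCCTCGT matches the top strand at positions 38–46, 56–64.
The reverse primer's reverse complement is ATCATCCGT, matching at positions 109–117.
Each forward site pairs with the reverse site to give a product ending at position 117: sizes 80, 62 bp.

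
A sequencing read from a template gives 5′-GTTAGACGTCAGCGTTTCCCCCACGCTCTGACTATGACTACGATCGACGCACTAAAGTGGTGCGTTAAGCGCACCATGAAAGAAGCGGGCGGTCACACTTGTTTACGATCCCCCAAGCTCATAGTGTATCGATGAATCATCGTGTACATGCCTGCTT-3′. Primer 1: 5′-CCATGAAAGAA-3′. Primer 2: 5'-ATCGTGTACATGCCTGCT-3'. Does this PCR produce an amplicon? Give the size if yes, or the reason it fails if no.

No product — both primers anneal to the same strand and extend in the same direction.

Primer 1 (CCATGAAAGAA) matches the top strand at positions 74–84 (3' end points downstream).
Primer 2 (ATCGTGTACATGCCTGCT) also matches the top strand directly, at positions 139–156 — its reverse complement AGCAGGCATGTACACGAT is not present.
Both primers anneal to the bottom strand with 3' ends pointing the same way, so neither can prime synthesis back toward the other.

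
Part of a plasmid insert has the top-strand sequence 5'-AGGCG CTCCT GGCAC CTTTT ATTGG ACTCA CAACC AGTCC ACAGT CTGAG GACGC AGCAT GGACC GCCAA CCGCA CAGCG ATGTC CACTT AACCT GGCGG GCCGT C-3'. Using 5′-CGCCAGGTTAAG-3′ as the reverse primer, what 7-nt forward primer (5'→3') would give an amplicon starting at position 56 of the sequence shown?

5'-AGCATGG-3'

The reverse primer's reverse complement CTTAACCTGGCG matches the template at positions 88–99; the product starts at position 56.
The forward primer is identical to the top strand over positions 56–62: AGCATGG.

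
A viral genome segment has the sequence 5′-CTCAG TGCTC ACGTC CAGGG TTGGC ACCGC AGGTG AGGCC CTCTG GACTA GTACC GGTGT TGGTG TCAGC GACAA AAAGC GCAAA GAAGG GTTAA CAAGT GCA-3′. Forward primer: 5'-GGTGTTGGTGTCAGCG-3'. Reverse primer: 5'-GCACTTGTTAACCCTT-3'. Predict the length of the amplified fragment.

47 bp

Scanning the template, GGTGTTGGTGTCAGCG occurs at positions 56–71; this primer anneals to the bottom strand there with its 3' end pointing downstream.
Reverse complement of the reverse primer: AAGGGTTAACAAGTGC. This occurs on the top strand at positions 87–102.
The product runs from position 56 to position 102, so its length is 102 − 56 + 1 = 47 bp.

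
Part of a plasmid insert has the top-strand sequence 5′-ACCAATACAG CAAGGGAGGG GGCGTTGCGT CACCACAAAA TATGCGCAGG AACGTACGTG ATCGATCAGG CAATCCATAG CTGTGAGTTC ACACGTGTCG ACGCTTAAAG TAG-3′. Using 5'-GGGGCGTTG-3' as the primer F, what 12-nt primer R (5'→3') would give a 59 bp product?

The forward primer binds at positions 19–27, so a 59 bp product ends at position 19 + 59 − 1 = 77.
The reverse primer anneals to the top strand over positions 66–77, i.e. to TCAGGCAATCCA.
Its sequence written 5'→3' is the reverse complement: TGGATTGCCTGA.

5'-TGGATTGCCTGA-3'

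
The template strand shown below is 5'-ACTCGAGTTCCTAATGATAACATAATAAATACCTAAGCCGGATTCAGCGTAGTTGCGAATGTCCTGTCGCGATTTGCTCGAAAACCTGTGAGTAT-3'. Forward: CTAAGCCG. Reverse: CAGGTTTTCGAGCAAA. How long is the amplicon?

The forward primer matches the template at positions 33–40.
Taking the reverse complement of CAGGTTTTCGAGCAAA gives TTTGCTCGAAAACCTG, found at positions 73–88 on the template; the primer anneals here to the top strand with its 3' end pointing upstream.
Amplicon spans positions 33–88: 56 bp.

56 bp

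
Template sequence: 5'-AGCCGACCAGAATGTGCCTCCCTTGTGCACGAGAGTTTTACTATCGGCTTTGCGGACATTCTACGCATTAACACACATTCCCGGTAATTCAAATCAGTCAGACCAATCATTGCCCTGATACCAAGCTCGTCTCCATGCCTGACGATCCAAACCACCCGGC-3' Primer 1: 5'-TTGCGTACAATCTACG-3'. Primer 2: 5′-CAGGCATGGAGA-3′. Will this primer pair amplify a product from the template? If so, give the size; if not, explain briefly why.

Primer 1 (TTGCGTACAATCTACG) does not match the top strand, and its reverse complement CGTAGATTGTACGCAA does not match either.
With no annealing site for primer 1, no amplification occurs.

No product — primer 1 has no binding site in the template.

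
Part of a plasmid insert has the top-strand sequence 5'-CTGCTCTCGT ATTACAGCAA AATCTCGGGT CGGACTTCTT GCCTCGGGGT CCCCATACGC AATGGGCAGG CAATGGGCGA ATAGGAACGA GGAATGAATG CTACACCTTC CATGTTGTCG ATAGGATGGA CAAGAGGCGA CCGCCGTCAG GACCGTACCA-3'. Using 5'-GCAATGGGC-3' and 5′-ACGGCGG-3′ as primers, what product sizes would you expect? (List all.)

89 bp, 78 bp

The forward primer GCAATGGGC matches the top strand at positions 59–67, 70–78.
The reverse primer's reverse complement is CCGCCGT, matching at positions 141–147.
Each forward site pairs with the reverse site to give a product ending at position 147: sizes 89, 78 bp.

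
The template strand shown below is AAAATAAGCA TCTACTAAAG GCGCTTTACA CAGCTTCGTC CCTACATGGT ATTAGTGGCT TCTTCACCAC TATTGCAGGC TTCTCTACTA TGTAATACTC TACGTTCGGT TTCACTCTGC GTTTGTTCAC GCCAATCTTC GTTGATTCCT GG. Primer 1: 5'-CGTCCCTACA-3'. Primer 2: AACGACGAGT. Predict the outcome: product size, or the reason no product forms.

Primer 2 (AACGACGAGT) does not match the top strand, and its reverse complement ACTCGTCGTT does not match either.
With no annealing site for primer 2, no amplification occurs.

No product — primer 2 has no binding site in the template.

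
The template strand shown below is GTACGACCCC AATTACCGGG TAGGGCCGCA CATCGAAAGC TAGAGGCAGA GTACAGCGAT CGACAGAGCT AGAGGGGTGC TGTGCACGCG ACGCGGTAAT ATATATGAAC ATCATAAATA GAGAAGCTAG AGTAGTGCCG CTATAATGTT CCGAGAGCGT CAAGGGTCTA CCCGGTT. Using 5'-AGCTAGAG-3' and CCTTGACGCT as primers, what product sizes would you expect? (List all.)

The forward primer AGCTAGAG matches the top strand at positions 38–45, 67–74, 125–132.
The reverse primer's reverse complement is AGCGTCAAGG, matching at positions 156–165.
Each forward site pairs with the reverse site to give a product ending at position 165: sizes 128, 99, 41 bp.

128 bp, 99 bp, 41 bp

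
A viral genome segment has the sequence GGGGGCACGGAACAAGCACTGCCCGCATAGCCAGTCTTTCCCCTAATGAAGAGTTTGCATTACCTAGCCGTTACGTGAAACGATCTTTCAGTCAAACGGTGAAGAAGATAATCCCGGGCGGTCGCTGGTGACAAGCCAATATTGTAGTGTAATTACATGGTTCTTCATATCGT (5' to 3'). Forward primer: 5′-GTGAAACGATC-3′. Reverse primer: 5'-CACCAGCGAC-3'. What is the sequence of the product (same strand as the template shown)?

Scanning the template, GTGAAACGATC occurs at positions 75–85; this primer anneals to the bottom strand there with its 3' end pointing downstream.
Taking the reverse complement of CACCAGCGAC gives GTCGCTGGTG, found at positions 121–130 on the template; the primer anneals here to the top strand with its 3' end pointing upstream.
The product is the template from position 75 through 130 (56 bp).

5'-GTGAAACGATCTTTCAGTCAAACGGTGAAGAAGATAATCCCGGGCGGTCGCTGGTG-3'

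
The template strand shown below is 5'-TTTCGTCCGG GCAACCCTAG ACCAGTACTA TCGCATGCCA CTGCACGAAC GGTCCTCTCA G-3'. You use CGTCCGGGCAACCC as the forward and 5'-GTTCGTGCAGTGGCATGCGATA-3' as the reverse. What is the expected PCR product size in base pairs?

47 bp

The forward primer matches the template at positions 4–17.
Taking the reverse complement of GTTCGTGCAGTGGCATGCGATA gives TATCGCATGCCACTGCACGAAC, found at positions 29–50 on the template; the primer anneals here to the top strand with its 3' end pointing upstream.
The product runs from position 4 to position 50, so its length is 50 − 4 + 1 = 47 bp.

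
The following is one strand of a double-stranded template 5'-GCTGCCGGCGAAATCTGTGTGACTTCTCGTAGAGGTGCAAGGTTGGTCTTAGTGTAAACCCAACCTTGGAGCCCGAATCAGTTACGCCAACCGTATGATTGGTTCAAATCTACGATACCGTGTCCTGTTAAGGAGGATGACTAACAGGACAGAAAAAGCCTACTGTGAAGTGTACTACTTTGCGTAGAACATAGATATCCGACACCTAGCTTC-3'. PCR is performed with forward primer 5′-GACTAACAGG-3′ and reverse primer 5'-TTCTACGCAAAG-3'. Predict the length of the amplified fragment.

The forward primer matches the template at positions 139–148.
The reverse primer's reverse complement is CTTTGCGTAGAA, which matches the template at positions 178–189.
Amplicon spans positions 139–189: 51 bp.

51 bp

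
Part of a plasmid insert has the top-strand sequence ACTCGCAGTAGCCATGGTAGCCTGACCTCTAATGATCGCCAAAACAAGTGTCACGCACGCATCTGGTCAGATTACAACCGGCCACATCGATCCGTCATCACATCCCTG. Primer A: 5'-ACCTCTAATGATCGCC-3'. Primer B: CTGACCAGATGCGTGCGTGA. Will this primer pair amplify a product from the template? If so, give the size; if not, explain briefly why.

Yes — a 46 bp product.

Primer A (ACCTCTAATGATCGCC) matches the top strand at positions 25–40; it acts as a forward primer.
Primer B's reverse complement is TCACGCACGCATCTGGTCAG, matching the top strand at positions 51–70; it acts as a reverse primer.
The 3' ends face each other across positions 25–70, giving a 46 bp product.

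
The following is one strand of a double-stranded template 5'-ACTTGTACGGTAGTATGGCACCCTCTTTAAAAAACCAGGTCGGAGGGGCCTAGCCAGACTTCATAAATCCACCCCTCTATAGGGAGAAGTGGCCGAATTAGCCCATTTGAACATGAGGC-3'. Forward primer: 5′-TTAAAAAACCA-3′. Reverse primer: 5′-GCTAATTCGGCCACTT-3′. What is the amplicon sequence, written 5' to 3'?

5'-TTAAAAAACCAGGTCGGAGGGGCCTAGCCAGACTTCATAAATCCACCCCTCTATAGGGAGAAGTGGCCGAATTAGC-3'

Scanning the template, TTAAAAAACCA occurs at positions 27–37; this primer anneals to the bottom strand there with its 3' end pointing downstream.
Taking the reverse complement of GCTAATTCGGCCACTT gives AAGTGGCCGAATTAGC, found at positions 87–102 on the template; the primer anneals here to the top strand with its 3' end pointing upstream.
The product is the template from position 27 through 102 (76 bp).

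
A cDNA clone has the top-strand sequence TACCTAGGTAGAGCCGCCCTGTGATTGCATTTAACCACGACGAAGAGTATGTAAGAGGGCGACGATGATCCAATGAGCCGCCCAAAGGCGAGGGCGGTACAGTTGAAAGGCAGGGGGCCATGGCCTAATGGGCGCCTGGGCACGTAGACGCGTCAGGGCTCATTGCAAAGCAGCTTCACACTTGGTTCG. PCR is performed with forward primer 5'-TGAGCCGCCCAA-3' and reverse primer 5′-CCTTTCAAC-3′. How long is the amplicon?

37 bp

The forward primer matches the template at positions 74–85.
The reverse primer's reverse complement is GTTGAAAGG, which matches the template at positions 102–110.
Product length = (reverse-primer end) − (forward-primer start) + 1 = 110 − 74 + 1 = 37 bp.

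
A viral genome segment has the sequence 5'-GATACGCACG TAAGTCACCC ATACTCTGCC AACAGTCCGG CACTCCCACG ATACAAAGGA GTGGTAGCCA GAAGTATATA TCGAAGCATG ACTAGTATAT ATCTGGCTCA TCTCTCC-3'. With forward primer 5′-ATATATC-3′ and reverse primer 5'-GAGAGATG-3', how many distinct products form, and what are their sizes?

Two products: 41 bp, 20 bp

The forward primer ATATATC matches the top strand at positions 76–82, 97–103.
The reverse primer's reverse complement is CATCTCTC, matching at positions 109–116.
Each forward site pairs with the reverse site to give a product ending at position 116: sizes 41, 20 bp.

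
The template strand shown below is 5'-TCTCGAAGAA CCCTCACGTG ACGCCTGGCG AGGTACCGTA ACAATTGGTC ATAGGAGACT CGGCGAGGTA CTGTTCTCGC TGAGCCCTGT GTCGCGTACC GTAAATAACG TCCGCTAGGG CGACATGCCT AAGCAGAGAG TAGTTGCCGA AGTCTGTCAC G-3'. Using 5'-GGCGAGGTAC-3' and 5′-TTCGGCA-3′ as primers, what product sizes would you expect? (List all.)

125 bp, 90 bp

The forward primer GGCGAGGTAC matches the top strand at positions 27–36, 62–71.
The reverse primer's reverse complement is TGCCGAA, matching at positions 145–151.
Each forward site pairs with the reverse site to give a product ending at position 151: sizes 125, 90 bp.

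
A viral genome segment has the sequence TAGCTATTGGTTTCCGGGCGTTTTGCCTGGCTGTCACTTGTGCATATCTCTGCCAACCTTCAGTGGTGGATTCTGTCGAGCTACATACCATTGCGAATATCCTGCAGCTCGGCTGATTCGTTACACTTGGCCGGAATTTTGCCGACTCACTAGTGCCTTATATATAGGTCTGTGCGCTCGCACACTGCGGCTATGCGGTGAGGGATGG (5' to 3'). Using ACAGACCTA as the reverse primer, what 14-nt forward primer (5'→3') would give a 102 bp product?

The reverse primer's reverse complement TAGGTCTGT matches the template at positions 165–173, so the product ends at position 173.
A 102 bp product then starts at position 173 − 102 + 1 = 72.
The forward primer is identical to the top strand there: TCTGTCGAGCTACA.

5'-TCTGTCGAGCTACA-3'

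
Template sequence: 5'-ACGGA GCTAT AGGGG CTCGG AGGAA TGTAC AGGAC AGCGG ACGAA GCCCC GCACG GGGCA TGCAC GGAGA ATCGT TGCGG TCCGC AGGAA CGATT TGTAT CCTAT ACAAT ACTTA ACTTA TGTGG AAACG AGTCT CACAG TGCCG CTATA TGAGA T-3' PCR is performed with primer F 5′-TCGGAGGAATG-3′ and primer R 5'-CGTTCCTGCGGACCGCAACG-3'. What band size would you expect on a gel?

76 bp

Scanning the template, TCGGAGGAATG occurs at positions 17–27; this primer anneals to the bottom strand there with its 3' end pointing downstream.
Reverse complement of the reverse primer: CGTTGCGGTCCGCAGGAACG. This occurs on the top strand at positions 73–92.
Product length = (reverse-primer end) − (forward-primer start) + 1 = 92 − 17 + 1 = 76 bp.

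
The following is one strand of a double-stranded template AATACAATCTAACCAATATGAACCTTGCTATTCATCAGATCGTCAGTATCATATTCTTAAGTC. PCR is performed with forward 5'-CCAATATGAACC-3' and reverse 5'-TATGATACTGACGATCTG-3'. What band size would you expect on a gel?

41 bp

The forward primer matches the template at positions 13–24.
Reverse complement of the reverse primer: CAGATCGTCAGTATCATA. This occurs on the top strand at positions 36–53.
Amplicon spans positions 13–53: 41 bp.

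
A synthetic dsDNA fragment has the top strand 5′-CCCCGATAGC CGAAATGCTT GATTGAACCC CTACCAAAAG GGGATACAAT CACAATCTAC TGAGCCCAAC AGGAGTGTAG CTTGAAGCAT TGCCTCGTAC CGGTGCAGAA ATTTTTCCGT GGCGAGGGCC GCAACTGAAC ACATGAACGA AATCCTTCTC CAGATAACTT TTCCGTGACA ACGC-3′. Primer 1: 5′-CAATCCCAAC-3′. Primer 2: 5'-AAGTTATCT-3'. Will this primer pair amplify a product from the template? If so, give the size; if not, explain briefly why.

No product — primer 1 has no binding site in the template.

Primer 1 (CAATCCCAAC) does not match the top strand, and its reverse complement GTTGGGATTG does not match either.
With no annealing site for primer 1, no amplification occurs.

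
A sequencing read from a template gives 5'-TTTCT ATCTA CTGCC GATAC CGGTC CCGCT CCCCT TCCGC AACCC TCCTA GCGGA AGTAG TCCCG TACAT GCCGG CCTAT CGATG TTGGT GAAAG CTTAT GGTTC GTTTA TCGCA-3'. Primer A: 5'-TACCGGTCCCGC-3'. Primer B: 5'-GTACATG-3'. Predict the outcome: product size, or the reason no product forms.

No product — both primers anneal to the same strand and extend in the same direction.

Primer A (TACCGGTCCCGC) matches the top strand at positions 18–29 (3' end points downstream).
Primer B (GTACATG) also matches the top strand directly, at positions 65–71 — its reverse complement CATGTAC is not present.
Both primers anneal to the bottom strand with 3' ends pointing the same way, so neither can prime synthesis back toward the other.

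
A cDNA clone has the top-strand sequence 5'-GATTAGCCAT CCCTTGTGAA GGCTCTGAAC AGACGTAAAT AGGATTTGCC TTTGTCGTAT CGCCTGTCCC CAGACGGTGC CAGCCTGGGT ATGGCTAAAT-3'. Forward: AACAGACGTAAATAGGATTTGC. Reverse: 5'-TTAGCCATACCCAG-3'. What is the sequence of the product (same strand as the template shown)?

Scanning the template, AACAGACGTAAATAGGATTTGC occurs at positions 28–49; this primer anneals to the bottom strand there with its 3' end pointing downstream.
The reverse primer's reverse complement is CTGGGTATGGCTAA, which matches the template at positions 85–98.
The product is the template from position 28 through 98 (71 bp).

5'-AACAGACGTAAATAGGATTTGCCTTTGTCGTATCGCCTGTCCCCAGACGGTGCCAGCCTGGGTATGGCTAA-3'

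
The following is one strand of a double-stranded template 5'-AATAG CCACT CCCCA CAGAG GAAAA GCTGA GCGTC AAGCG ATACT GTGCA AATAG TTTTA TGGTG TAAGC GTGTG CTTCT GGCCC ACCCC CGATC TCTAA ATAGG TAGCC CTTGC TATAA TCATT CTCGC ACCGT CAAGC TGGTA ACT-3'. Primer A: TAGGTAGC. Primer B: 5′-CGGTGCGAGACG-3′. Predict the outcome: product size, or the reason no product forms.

No product — primer B has no binding site in the template.

Primer B (CGGTGCGAGACG) does not match the top strand, and its reverse complement CGTCTCGCACCG does not match either.
With no annealing site for primer B, no amplification occurs.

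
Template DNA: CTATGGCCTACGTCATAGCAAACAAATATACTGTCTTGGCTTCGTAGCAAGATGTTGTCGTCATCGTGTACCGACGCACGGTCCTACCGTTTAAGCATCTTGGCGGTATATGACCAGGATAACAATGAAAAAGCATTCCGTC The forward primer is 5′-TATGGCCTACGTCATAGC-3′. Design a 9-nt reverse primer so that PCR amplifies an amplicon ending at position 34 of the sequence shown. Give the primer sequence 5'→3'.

5'-ACAGTATAT-3'

The forward primer binds at positions 2–19; the product's 3' end on the top strand is position 34.
The reverse primer anneals to the top strand over positions 26–34, i.e. to ATATACTGT.
Its sequence written 5'→3' is the reverse complement: ACAGTATAT.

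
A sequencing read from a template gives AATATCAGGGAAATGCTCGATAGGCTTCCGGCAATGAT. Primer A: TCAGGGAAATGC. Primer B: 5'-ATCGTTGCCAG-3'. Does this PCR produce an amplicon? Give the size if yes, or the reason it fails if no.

Primer B (ATCGTTGCCAG) does not match the top strand, and its reverse complement CTGGCAACGAT does not match either.
With no annealing site for primer B, no amplification occurs.

No product — primer B has no binding site in the template.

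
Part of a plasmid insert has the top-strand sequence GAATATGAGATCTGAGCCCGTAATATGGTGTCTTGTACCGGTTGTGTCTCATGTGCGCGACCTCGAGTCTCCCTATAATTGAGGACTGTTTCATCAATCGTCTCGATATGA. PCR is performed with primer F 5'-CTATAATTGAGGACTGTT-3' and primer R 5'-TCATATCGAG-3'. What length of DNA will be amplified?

The forward primer matches the template at positions 73–90.
The reverse primer's reverse complement is CTCGATATGA, which matches the template at positions 102–111.
Amplicon spans positions 73–111: 39 bp.

39 bp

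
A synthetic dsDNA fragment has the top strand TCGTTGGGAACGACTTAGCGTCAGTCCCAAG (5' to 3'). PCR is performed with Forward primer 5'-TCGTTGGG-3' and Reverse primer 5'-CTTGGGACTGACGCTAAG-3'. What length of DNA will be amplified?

The forward primer matches the template at positions 1–8.
Reverse complement of the reverse primer: CTTAGCGTCAGTCCCAAG. This occurs on the top strand at positions 14–31.
Amplicon spans positions 1–31: 31 bp.

31 bp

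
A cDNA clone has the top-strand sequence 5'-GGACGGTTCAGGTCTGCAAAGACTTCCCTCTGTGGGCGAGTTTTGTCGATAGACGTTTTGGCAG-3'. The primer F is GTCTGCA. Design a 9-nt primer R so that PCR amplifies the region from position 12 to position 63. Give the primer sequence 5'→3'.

5'-TGCCAAAAC-3'

The product's 3' end on the top strand is position 63.
The reverse primer anneals to the top strand over positions 55–63, i.e. to GTTTTGGCA.
Its sequence written 5'→3' is the reverse complement: TGCCAAAAC.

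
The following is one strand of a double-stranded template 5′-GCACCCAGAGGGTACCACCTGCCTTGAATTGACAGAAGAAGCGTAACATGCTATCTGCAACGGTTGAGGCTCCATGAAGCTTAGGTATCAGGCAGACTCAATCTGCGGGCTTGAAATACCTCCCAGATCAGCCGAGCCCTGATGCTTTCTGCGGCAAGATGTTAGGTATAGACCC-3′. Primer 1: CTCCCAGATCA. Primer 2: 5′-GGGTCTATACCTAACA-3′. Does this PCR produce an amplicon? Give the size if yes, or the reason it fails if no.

Yes — a 56 bp product.

Primer 1 (CTCCCAGATCA) matches the top strand at positions 120–130; it acts as a forward primer.
Primer 2's reverse complement is TGTTAGGTATAGACCC, matching the top strand at positions 160–175; it acts as a reverse primer.
The 3' ends face each other across positions 120–175, giving a 56 bp product.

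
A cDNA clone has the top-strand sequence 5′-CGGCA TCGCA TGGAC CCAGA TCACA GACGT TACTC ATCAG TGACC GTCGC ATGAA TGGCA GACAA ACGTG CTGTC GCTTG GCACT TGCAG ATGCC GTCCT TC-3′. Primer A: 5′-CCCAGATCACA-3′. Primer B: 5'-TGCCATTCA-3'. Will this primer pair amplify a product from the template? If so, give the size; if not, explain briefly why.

Yes — a 46 bp product.

Primer A (CCCAGATCACA) matches the top strand at positions 15–25; it acts as a forward primer.
Primer B's reverse complement is TGAATGGCA, matching the top strand at positions 52–60; it acts as a reverse primer.
The 3' ends face each other across positions 15–60, giving a 46 bp product.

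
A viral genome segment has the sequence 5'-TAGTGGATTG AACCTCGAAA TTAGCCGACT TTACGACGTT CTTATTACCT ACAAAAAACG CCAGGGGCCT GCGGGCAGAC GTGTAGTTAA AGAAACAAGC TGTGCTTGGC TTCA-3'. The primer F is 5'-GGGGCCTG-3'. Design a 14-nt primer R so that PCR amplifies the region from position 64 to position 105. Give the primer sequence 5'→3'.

5'-GCACAGCTTGTTTC-3'

The product's 3' end on the top strand is position 105.
The reverse primer anneals to the top strand over positions 92–105, i.e. to GAAACAAGCTGTGC.
Its sequence written 5'→3' is the reverse complement: GCACAGCTTGTTTC.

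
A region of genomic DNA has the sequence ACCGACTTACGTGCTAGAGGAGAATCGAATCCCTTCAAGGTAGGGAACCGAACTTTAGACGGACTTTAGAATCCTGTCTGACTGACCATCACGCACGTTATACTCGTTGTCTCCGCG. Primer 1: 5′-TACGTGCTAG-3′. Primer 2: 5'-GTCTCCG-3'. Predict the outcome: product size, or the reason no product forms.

Primer 1 (TACGTGCTAG) matches the top strand at positions 8–17 (3' end points downstream).
Primer 2 (GTCTCCG) also matches the top strand directly, at positions 109–115 — its reverse complement CGGAGAC is not present.
Both primers anneal to the bottom strand with 3' ends pointing the same way, so neither can prime synthesis back toward the other.

No product — both primers anneal to the same strand and extend in the same direction.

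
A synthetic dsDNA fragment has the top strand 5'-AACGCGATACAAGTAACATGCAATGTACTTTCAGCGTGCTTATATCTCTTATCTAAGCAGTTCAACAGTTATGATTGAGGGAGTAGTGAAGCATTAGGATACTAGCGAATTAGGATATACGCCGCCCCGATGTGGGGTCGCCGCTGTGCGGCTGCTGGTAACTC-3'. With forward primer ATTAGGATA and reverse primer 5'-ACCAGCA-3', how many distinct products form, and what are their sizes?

Two products: 67 bp, 51 bp

The forward primer ATTAGGATA matches the top strand at positions 93–101, 109–117.
The reverse primer's reverse complement is TGCTGGT, matching at positions 153–159.
Each forward site pairs with the reverse site to give a product ending at position 159: sizes 67, 51 bp.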